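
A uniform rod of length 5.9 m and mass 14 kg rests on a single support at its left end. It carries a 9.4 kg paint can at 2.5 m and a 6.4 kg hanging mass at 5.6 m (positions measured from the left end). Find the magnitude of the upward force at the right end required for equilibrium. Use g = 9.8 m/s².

F ≈ 167 N

Sum moments about the left end (the unknown pivot reaction has zero arm there).
Beam weight: 14 × 9.8 = 137.2 N down at 2.95 m → arm 2.95 m, τ = 137.2 × 2.95 = 404.7 N·m clockwise.
Paint can: 9.4 × 9.8 = 92.12 N down at 2.5 m → arm 2.5 m, τ = 92.12 × 2.5 = 230.3 N·m clockwise.
Hanging mass: 6.4 × 9.8 = 62.72 N down at 5.6 m → arm 5.6 m, τ = 62.72 × 5.6 = 351.2 N·m clockwise.
Net moment of the loads = 986.2 N·m clockwise.
The upward force F acts at the right end, arm 5.9 m, giving F × 5.9 counterclockwise.
For rotational equilibrium, F × 5.9 = 986.2, so F = 986.2 / 5.9 = 167 N.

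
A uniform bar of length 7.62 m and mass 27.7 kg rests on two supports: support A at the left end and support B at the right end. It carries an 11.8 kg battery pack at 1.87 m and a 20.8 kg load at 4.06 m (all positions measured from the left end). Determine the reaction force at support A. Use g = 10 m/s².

R_A ≈ 325 N

About support B:
Beam weight: 27.7 × 10 = 277 N down at 3.81 m → arm 3.81 m, τ = 277 × 3.81 = 1055 N·m counterclockwise.
Battery pack: 11.8 × 10 = 118 N down at 1.87 m → arm 5.75 m, τ = 118 × 5.75 = 678.5 N·m counterclockwise.
Load: 20.8 × 10 = 208 N down at 4.06 m → arm 3.56 m, τ = 208 × 3.56 = 740.5 N·m counterclockwise.
Net load moment about support B = 2474 N·m counterclockwise.
Reaction R at support A is upward at 0 m, arm 7.62 m → moment R × 7.62 clockwise.
Balancing moments: R × 7.62 = 2474, giving R = 325 N.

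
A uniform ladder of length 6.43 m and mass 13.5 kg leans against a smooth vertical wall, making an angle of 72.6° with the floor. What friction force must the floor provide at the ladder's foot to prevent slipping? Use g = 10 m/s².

f ≈ 21.2 N

About the foot of the ladder:
Ladder weight 13.5×10 = 135 N acts at 3.215 m along the ladder; its horizontal arm is 3.215·cos72.6° = 0.9614 m → τ = 129.8 N·m clockwise.
Wall normal N acts horizontally at the top; its moment arm is the height L sinθ = 6.43·sin72.6° = 6.136 m, counterclockwise.
Setting net torque to zero: N × 6.136 = 129.8 → N = 21.2 N.
ΣFx = 0: friction at the foot balances the wall's push, so f = N_wall = 21.2 N.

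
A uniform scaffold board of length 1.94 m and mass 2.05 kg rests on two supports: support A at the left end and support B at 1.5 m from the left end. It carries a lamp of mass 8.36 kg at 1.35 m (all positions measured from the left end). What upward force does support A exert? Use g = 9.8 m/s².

R_A ≈ 15.3 N

Take moments about support B.
Beam weight: 2.05 × 9.8 = 20.09 N down at 0.97 m → arm 0.53 m, τ = 20.09 × 0.53 = 10.65 N·m counterclockwise.
Lamp: 8.36 × 9.8 = 81.93 N down at 1.35 m → arm 0.15 m, τ = 81.93 × 0.15 = 12.29 N·m counterclockwise.
Net load moment about support B = 22.94 N·m counterclockwise.
Reaction R at support A is upward at 0 m, arm 1.5 m → moment R × 1.5 clockwise.
Balancing moments: R × 1.5 = 22.94, giving R = 15.3 N.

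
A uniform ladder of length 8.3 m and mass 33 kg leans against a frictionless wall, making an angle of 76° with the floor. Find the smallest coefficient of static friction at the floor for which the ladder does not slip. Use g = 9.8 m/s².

About the foot of the ladder:
Ladder weight 33×9.8 = 323.4 N acts at 4.15 m along the ladder; its horizontal arm is 4.15·cos76° = 1.004 m → τ = 324.7 N·m clockwise.
Wall normal N acts horizontally at the top; its moment arm is the height L sinθ = 8.3·sin76° = 8.053 m, counterclockwise.
Balancing moments: N × 8.053 = 324.7, giving N = 40.32 N.
ΣFx = 0 ⇒ f = N_wall = 40.32 N. ΣFy = 0 ⇒ N_floor = 323.4 N.
μ_min = f / N_floor = 40.32 / 323.4 = 0.125.

μ_min ≈ 0.125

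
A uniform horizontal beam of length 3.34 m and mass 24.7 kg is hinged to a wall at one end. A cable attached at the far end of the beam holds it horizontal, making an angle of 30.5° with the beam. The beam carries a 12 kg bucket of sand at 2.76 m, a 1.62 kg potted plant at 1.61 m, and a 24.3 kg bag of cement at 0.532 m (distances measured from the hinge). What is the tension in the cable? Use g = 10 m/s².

T ≈ 530 N

Taking torques about the hinge:
Beam weight: 24.7 × 10 = 247 N down at 1.67 m → arm 1.67 m, τ = 247 × 1.67 = 412.5 N·m clockwise.
Bucket of sand: 12 × 10 = 120 N down at 2.76 m → arm 2.76 m, τ = 120 × 2.76 = 331.2 N·m clockwise.
Potted plant: 1.62 × 10 = 16.2 N down at 1.61 m → arm 1.61 m, τ = 16.2 × 1.61 = 26.08 N·m clockwise.
Bag of cement: 24.3 × 10 = 243 N down at 0.532 m → arm 0.532 m, τ = 243 × 0.532 = 129.3 N·m clockwise.
Total clockwise load moment = 899.1 N·m.
The cable tension T acts at 3.34 m; only its component perpendicular to the beam, T sinθ, produces torque. sin 30.5° = 0.5075.
For rotational equilibrium, T × 3.34 × 0.5075 = 899.1, so T = 899.1 / 1.695 = 530 N.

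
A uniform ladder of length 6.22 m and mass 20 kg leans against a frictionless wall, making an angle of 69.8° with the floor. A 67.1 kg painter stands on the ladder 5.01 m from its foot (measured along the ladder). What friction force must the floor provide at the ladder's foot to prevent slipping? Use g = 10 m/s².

Choose the foot of the ladder as the axis so the floor normal and friction both act there and drop out.
Ladder weight 20×10 = 200 N acts at 3.11 m along the ladder; its horizontal arm is 3.11·cos69.8° = 1.074 m → τ = 214.8 N·m clockwise.
Painter: 67.1×10 = 671 N at 5.01 m → arm 1.73 m → τ = 1161 N·m clockwise.
Wall normal N acts horizontally at the top; its moment arm is the height L sinθ = 6.22·sin69.8° = 5.837 m, counterclockwise.
Setting net torque to zero: N × 5.837 = 1376 → N = 236 N.
ΣFx = 0: friction at the foot balances the wall's push, so f = N_wall = 236 N.

f ≈ 236 N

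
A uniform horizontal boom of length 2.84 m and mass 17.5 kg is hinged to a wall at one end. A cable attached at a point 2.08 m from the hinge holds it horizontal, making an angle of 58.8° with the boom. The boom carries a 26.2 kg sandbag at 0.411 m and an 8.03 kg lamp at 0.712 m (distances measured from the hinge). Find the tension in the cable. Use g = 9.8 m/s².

T ≈ 228 N

Taking torques about the hinge:
Beam weight: 17.5 × 9.8 = 171.5 N down at 1.42 m → arm 1.42 m, τ = 171.5 × 1.42 = 243.5 N·m clockwise.
Sandbag: 26.2 × 9.8 = 256.8 N down at 0.411 m → arm 0.411 m, τ = 256.8 × 0.411 = 105.5 N·m clockwise.
Lamp: 8.03 × 9.8 = 78.69 N down at 0.712 m → arm 0.712 m, τ = 78.69 × 0.712 = 56.03 N·m clockwise.
Total clockwise load moment = 405 N·m.
The cable tension T acts at 2.08 m; only its component perpendicular to the boom, T sinθ, produces torque. sin 58.8° = 0.8554.
Setting net torque to zero: T × 2.08 × 0.8554 = 405 → T = 405 / 1.779 = 228 N.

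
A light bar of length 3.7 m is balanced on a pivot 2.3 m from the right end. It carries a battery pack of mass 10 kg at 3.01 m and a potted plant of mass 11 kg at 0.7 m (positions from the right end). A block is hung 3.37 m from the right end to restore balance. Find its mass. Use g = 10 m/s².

Take moments about the pivot (at 2.3 m from the right end).
Battery pack: 10 × 10 = 100 N down at 3.01 m → arm 0.71 m, τ = 100 × 0.71 = 71 N·m counterclockwise.
Potted plant: 11 × 10 = 110 N down at 0.7 m → arm 1.6 m, τ = 110 × 1.6 = 176 N·m clockwise.
Net moment of known loads = 105 N·m clockwise.
An unknown mass m at 3.37 m has arm 1.07 m; its moment is m·g·1.07 counterclockwise.
Balancing moments: m × 10 × 1.07 = 105, giving m = 105 / (10 × 1.07) = 9.81 kg.

m ≈ 9.81 kg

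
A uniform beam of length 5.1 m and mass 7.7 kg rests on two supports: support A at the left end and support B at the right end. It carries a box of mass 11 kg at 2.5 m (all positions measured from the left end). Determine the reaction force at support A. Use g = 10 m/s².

R_A ≈ 94.6 N

Choose support B as the axis so its reaction then has zero moment arm.
Beam weight: 7.7 × 10 = 77 N down at 2.55 m → arm 2.55 m, τ = 77 × 2.55 = 196.3 N·m counterclockwise.
Box: 11 × 10 = 110 N down at 2.5 m → arm 2.6 m, τ = 110 × 2.6 = 286 N·m counterclockwise.
Net load moment about support B = 482.3 N·m counterclockwise.
Reaction R at support A is upward at 0 m, arm 5.1 m → moment R × 5.1 clockwise.
Στ = 0 ⇒ R × 5.1 = 482.3 ⇒ R = 94.6 N.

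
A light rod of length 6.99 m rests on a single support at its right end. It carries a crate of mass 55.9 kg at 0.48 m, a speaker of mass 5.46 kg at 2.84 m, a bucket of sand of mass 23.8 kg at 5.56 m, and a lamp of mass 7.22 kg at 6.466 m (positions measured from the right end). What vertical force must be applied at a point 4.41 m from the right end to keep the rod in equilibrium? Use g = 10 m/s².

Sum moments about the right end (the unknown pivot reaction has zero arm there).
Crate: 55.9 × 10 = 559 N down at 0.48 m → arm 0.48 m, τ = 559 × 0.48 = 268.3 N·m counterclockwise.
Speaker: 5.46 × 10 = 54.6 N down at 2.84 m → arm 2.84 m, τ = 54.6 × 2.84 = 155.1 N·m counterclockwise.
Bucket of sand: 23.8 × 10 = 238 N down at 5.56 m → arm 5.56 m, τ = 238 × 5.56 = 1323 N·m counterclockwise.
Lamp: 7.22 × 10 = 72.2 N down at 6.466 m → arm 6.466 m, τ = 72.2 × 6.466 = 466.8 N·m counterclockwise.
Net moment of the loads = 2213 N·m counterclockwise.
The upward force F acts at a point 4.41 m from the right end, arm 4.41 m, giving F × 4.41 clockwise.
Balancing moments: F × 4.41 = 2213, giving F = 2213 / 4.41 = 502 N.

F ≈ 502 N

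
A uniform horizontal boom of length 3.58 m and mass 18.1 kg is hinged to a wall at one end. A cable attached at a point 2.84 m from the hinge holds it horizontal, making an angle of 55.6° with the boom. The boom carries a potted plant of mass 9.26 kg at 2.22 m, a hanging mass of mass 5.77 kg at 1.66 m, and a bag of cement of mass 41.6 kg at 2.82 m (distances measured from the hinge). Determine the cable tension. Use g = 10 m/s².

T ≈ 767 N

Take moments about the hinge.
Beam weight: 18.1 × 10 = 181 N down at 1.79 m → arm 1.79 m, τ = 181 × 1.79 = 324 N·m clockwise.
Potted plant: 9.26 × 10 = 92.6 N down at 2.22 m → arm 2.22 m, τ = 92.6 × 2.22 = 205.6 N·m clockwise.
Hanging mass: 5.77 × 10 = 57.7 N down at 1.66 m → arm 1.66 m, τ = 57.7 × 1.66 = 95.78 N·m clockwise.
Bag of cement: 41.6 × 10 = 416 N down at 2.82 m → arm 2.82 m, τ = 416 × 2.82 = 1173 N·m clockwise.
Total clockwise load moment = 1798 N·m.
The cable tension T acts at 2.84 m; only its component perpendicular to the boom, T sinθ, produces torque. sin 55.6° = 0.8251.
Balancing moments: T × 2.84 × 0.8251 = 1798, giving T = 1798 / 2.343 = 767 N.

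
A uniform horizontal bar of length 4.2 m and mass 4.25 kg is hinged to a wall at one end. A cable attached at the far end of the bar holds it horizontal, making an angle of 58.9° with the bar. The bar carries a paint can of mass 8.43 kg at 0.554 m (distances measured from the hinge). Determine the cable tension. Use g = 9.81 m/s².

Take moments about the hinge.
Beam weight: 4.25 × 9.81 = 41.69 N down at 2.1 m → arm 2.1 m, τ = 41.69 × 2.1 = 87.55 N·m clockwise.
Paint can: 8.43 × 9.81 = 82.7 N down at 0.554 m → arm 0.554 m, τ = 82.7 × 0.554 = 45.82 N·m clockwise.
Total clockwise load moment = 133.4 N·m.
The cable tension T acts at 4.2 m; only its component perpendicular to the bar, T sinθ, produces torque. sin 58.9° = 0.8563.
Στ = 0 ⇒ T × 4.2 × 0.8563 = 133.4 ⇒ T = 133.4 / 3.596 = 37.1 N.

T ≈ 37.1 N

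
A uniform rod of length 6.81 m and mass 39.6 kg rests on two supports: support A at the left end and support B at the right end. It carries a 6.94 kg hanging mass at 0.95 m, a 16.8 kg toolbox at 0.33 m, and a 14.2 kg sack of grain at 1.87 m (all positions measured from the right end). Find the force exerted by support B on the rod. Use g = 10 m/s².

Sum moments about support A (its reaction then has zero moment arm).
Beam weight: 39.6 × 10 = 396 N down at 3.405 m → arm 3.405 m, τ = 396 × 3.405 = 1348 N·m clockwise.
Hanging mass: 6.94 × 10 = 69.4 N down at 0.95 m → arm 5.86 m, τ = 69.4 × 5.86 = 406.7 N·m clockwise.
Toolbox: 16.8 × 10 = 168 N down at 0.33 m → arm 6.48 m, τ = 168 × 6.48 = 1089 N·m clockwise.
Sack of grain: 14.2 × 10 = 142 N down at 1.87 m → arm 4.94 m, τ = 142 × 4.94 = 701.5 N·m clockwise.
Net load moment about support A = 3545 N·m clockwise.
Reaction R at support B is upward at 0 m, arm 6.81 m → moment R × 6.81 counterclockwise.
Balancing moments: R × 6.81 = 3545, giving R = 521 N.

R_B ≈ 521 N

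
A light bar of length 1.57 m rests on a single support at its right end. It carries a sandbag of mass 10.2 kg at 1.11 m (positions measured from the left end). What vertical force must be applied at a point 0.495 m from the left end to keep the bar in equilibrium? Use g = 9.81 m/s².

Choose the right end as the axis so the unknown pivot reaction has zero arm there.
Sandbag: 10.2 × 9.81 = 100.1 N down at 1.11 m → arm 0.46 m, τ = 100.1 × 0.46 = 46.05 N·m counterclockwise.
Net moment of the loads = 46.05 N·m counterclockwise.
The upward force F acts at a point 0.495 m from the left end, arm 1.075 m, giving F × 1.075 clockwise.
Στ = 0 ⇒ F × 1.075 = 46.05 ⇒ F = 46.05 / 1.075 = 42.8 N.

F ≈ 42.8 N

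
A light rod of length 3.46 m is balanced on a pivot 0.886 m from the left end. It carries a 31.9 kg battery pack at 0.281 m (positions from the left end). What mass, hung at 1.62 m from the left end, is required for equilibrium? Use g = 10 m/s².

Take moments about the pivot (at 0.886 m from the left end).
Battery pack: 31.9 × 10 = 319 N down at 0.281 m → arm 0.605 m, τ = 319 × 0.605 = 193 N·m counterclockwise.
Net moment of known loads = 193 N·m counterclockwise.
An unknown mass m at 1.62 m has arm 0.734 m; its moment is m·g·0.734 clockwise.
Balancing moments: m × 10 × 0.734 = 193, giving m = 193 / (10 × 0.734) = 26.3 kg.

m ≈ 26.3 kg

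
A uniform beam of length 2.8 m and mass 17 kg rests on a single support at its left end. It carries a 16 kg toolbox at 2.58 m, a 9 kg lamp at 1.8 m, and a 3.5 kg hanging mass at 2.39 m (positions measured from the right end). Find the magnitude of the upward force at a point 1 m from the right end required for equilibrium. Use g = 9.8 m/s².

Take moments about the left end.
Beam weight: 17 × 9.8 = 166.6 N down at 1.4 m → arm 1.4 m, τ = 166.6 × 1.4 = 233.2 N·m clockwise.
Toolbox: 16 × 9.8 = 156.8 N down at 2.58 m → arm 0.22 m, τ = 156.8 × 0.22 = 34.5 N·m clockwise.
Lamp: 9 × 9.8 = 88.2 N down at 1.8 m → arm 1 m, τ = 88.2 × 1 = 88.2 N·m clockwise.
Hanging mass: 3.5 × 9.8 = 34.3 N down at 2.39 m → arm 0.41 m, τ = 34.3 × 0.41 = 14.06 N·m clockwise.
Net moment of the loads = 370 N·m clockwise.
The upward force F acts at a point 1 m from the right end, arm 1.8 m, giving F × 1.8 counterclockwise.
Στ = 0 ⇒ F × 1.8 = 370 ⇒ F = 370 / 1.8 = 206 N.

F ≈ 206 N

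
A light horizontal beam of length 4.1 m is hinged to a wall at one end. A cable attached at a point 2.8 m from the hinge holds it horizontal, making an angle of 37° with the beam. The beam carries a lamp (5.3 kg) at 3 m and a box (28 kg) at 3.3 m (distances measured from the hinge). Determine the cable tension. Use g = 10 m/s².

About the hinge:
Lamp: 5.3 × 10 = 53 N down at 3 m → arm 3 m, τ = 53 × 3 = 159 N·m clockwise.
Box: 28 × 10 = 280 N down at 3.3 m → arm 3.3 m, τ = 280 × 3.3 = 924 N·m clockwise.
Total clockwise load moment = 1083 N·m.
The cable tension T acts at 2.8 m; only its component perpendicular to the beam, T sinθ, produces torque. sin 37° = 0.6018.
Balancing moments: T × 2.8 × 0.6018 = 1083, giving T = 1083 / 1.685 = 643 N.

T ≈ 643 N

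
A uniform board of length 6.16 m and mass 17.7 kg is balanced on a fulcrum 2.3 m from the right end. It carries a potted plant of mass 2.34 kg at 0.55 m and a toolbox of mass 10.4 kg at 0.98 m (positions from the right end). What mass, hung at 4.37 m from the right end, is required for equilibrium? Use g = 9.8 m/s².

m ≈ 1.94 kg

Taking torques about the fulcrum (at 2.3 m from the right end):
Beam weight: 17.7 × 9.8 = 173.5 N down at 3.08 m → arm 0.78 m, τ = 173.5 × 0.78 = 135.3 N·m counterclockwise.
Potted plant: 2.34 × 9.8 = 22.93 N down at 0.55 m → arm 1.75 m, τ = 22.93 × 1.75 = 40.13 N·m clockwise.
Toolbox: 10.4 × 9.8 = 101.9 N down at 0.98 m → arm 1.32 m, τ = 101.9 × 1.32 = 134.5 N·m clockwise.
Net moment of known loads = 39.33 N·m clockwise.
An unknown mass m at 4.37 m has arm 2.07 m; its moment is m·g·2.07 counterclockwise.
Setting net torque to zero: m × 9.8 × 2.07 = 39.33 → m = 39.33 / (9.8 × 2.07) = 1.94 kg.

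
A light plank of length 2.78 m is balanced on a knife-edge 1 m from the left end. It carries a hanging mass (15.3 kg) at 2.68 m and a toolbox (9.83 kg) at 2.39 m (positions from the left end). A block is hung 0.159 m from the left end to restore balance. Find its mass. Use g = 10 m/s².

Take moments about the knife-edge (at 1 m from the left end).
Hanging mass: 15.3 × 10 = 153 N down at 2.68 m → arm 1.68 m, τ = 153 × 1.68 = 257 N·m clockwise.
Toolbox: 9.83 × 10 = 98.3 N down at 2.39 m → arm 1.39 m, τ = 98.3 × 1.39 = 136.6 N·m clockwise.
Net moment of known loads = 393.6 N·m clockwise.
An unknown mass m at 0.159 m has arm 0.841 m; its moment is m·g·0.841 counterclockwise.
For rotational equilibrium, m × 10 × 0.841 = 393.6, so m = 393.6 / (10 × 0.841) = 46.8 kg.

m ≈ 46.8 kg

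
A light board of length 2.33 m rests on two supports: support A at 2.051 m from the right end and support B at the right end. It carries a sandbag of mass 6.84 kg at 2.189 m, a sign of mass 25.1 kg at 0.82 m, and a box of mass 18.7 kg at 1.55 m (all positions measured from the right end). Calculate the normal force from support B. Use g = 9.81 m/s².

R_B ≈ 188 N

Sum moments about support A (its reaction then has zero moment arm).
Sandbag: 6.84 × 9.81 = 67.1 N down at 2.189 m → arm 0.138 m, τ = 67.1 × 0.138 = 9.26 N·m counterclockwise.
Sign: 25.1 × 9.81 = 246.2 N down at 0.82 m → arm 1.231 m, τ = 246.2 × 1.231 = 303.1 N·m clockwise.
Box: 18.7 × 9.81 = 183.4 N down at 1.55 m → arm 0.501 m, τ = 183.4 × 0.501 = 91.88 N·m clockwise.
Net load moment about support A = 385.7 N·m clockwise.
Reaction R at support B is upward at 0 m, arm 2.051 m → moment R × 2.051 counterclockwise.
Setting net torque to zero: R × 2.051 = 385.7 → R = 188 N.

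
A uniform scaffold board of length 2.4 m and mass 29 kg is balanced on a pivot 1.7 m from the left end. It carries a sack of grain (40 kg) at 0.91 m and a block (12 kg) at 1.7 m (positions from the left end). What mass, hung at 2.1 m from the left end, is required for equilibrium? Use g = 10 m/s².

Choose the pivot (at 1.7 m from the left end) as the axis so the support reaction has zero arm there.
Beam weight: 29 × 10 = 290 N down at 1.2 m → arm 0.5 m, τ = 290 × 0.5 = 145 N·m counterclockwise.
Sack of grain: 40 × 10 = 400 N down at 0.91 m → arm 0.79 m, τ = 400 × 0.79 = 316 N·m counterclockwise.
Block: acts at the pivot, moment arm 0 → no torque.
Net moment of known loads = 461 N·m counterclockwise.
An unknown mass m at 2.1 m has arm 0.4 m; its moment is m·g·0.4 clockwise.
Στ = 0 ⇒ m × 10 × 0.4 = 461 ⇒ m = 461 / (10 × 0.4) = 115 kg.

m ≈ 115 kg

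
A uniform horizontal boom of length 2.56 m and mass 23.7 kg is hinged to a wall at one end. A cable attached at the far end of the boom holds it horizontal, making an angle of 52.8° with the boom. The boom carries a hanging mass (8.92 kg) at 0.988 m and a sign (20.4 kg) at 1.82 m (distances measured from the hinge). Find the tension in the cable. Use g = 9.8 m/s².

Sum moments about the hinge (the unknown hinge reaction has zero arm there).
Beam weight: 23.7 × 9.8 = 232.3 N down at 1.28 m → arm 1.28 m, τ = 232.3 × 1.28 = 297.3 N·m clockwise.
Hanging mass: 8.92 × 9.8 = 87.42 N down at 0.988 m → arm 0.988 m, τ = 87.42 × 0.988 = 86.37 N·m clockwise.
Sign: 20.4 × 9.8 = 199.9 N down at 1.82 m → arm 1.82 m, τ = 199.9 × 1.82 = 363.8 N·m clockwise.
Total clockwise load moment = 747.5 N·m.
The cable tension T acts at 2.56 m; only its component perpendicular to the boom, T sinθ, produces torque. sin 52.8° = 0.7965.
For rotational equilibrium, T × 2.56 × 0.7965 = 747.5, so T = 747.5 / 2.039 = 367 N.

T ≈ 367 N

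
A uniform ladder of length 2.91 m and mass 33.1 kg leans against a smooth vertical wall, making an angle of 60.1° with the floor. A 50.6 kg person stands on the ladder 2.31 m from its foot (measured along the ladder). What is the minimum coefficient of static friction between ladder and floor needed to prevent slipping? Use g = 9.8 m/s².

Take moments about the foot of the ladder.
Ladder weight 33.1×9.8 = 324.4 N acts at 1.455 m along the ladder; its horizontal arm is 1.455·cos60.1° = 0.7253 m → τ = 235.3 N·m clockwise.
Person: 50.6×9.8 = 495.9 N at 2.31 m → arm 1.152 m → τ = 571.3 N·m clockwise.
Wall normal N acts horizontally at the top; its moment arm is the height L sinθ = 2.91·sin60.1° = 2.523 m, counterclockwise.
For rotational equilibrium, N × 2.523 = 806.6, so N = 319.7 N.
ΣFx = 0 ⇒ f = N_wall = 319.7 N. ΣFy = 0 ⇒ N_floor = 820.3 N.
μ_min = f / N_floor = 319.7 / 820.3 = 0.39.

μ_min ≈ 0.39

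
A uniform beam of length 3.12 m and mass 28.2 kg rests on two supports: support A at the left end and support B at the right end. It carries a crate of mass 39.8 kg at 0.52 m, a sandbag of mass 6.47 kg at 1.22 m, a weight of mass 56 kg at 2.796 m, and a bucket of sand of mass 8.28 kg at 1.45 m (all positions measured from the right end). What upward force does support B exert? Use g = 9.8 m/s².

R_B ≈ 602 N

Take moments about support A.
Beam weight: 28.2 × 9.8 = 276.4 N down at 1.56 m → arm 1.56 m, τ = 276.4 × 1.56 = 431.2 N·m clockwise.
Crate: 39.8 × 9.8 = 390 N down at 0.52 m → arm 2.6 m, τ = 390 × 2.6 = 1014 N·m clockwise.
Sandbag: 6.47 × 9.8 = 63.41 N down at 1.22 m → arm 1.9 m, τ = 63.41 × 1.9 = 120.5 N·m clockwise.
Weight: 56 × 9.8 = 548.8 N down at 2.796 m → arm 0.324 m, τ = 548.8 × 0.324 = 177.8 N·m clockwise.
Bucket of sand: 8.28 × 9.8 = 81.14 N down at 1.45 m → arm 1.67 m, τ = 81.14 × 1.67 = 135.5 N·m clockwise.
Net load moment about support A = 1879 N·m clockwise.
Reaction R at support B is upward at 0 m, arm 3.12 m → moment R × 3.12 counterclockwise.
For rotational equilibrium, R × 3.12 = 1879, so R = 602 N.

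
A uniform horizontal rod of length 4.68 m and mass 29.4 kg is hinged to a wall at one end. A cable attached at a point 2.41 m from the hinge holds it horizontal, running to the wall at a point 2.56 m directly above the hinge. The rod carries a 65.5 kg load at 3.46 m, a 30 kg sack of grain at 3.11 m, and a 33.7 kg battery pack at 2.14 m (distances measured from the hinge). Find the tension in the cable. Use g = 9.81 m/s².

T ≈ 2580 N

Sum moments about the hinge (the unknown hinge reaction has zero arm there).
Beam weight: 29.4 × 9.81 = 288.4 N down at 2.34 m → arm 2.34 m, τ = 288.4 × 2.34 = 674.9 N·m clockwise.
Load: 65.5 × 9.81 = 642.6 N down at 3.46 m → arm 3.46 m, τ = 642.6 × 3.46 = 2223 N·m clockwise.
Sack of grain: 30 × 9.81 = 294.3 N down at 3.11 m → arm 3.11 m, τ = 294.3 × 3.11 = 915.3 N·m clockwise.
Battery pack: 33.7 × 9.81 = 330.6 N down at 2.14 m → arm 2.14 m, τ = 330.6 × 2.14 = 707.5 N·m clockwise.
Total clockwise load moment = 4521 N·m.
The cable tension T acts at 2.41 m; only its component perpendicular to the rod, T sinθ, produces torque. sinθ = h/√(h²+d²) = 2.56/√(2.56²+2.41²) = 0.7281.
Στ = 0 ⇒ T × 2.41 × 0.7281 = 4521 ⇒ T = 4521 / 1.755 = 2580 N.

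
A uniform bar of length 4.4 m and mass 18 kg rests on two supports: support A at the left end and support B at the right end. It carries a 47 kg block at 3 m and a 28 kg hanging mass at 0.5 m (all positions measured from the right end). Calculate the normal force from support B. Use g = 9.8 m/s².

Sum moments about support A (its reaction then has zero moment arm).
Beam weight: 18 × 9.8 = 176.4 N down at 2.2 m → arm 2.2 m, τ = 176.4 × 2.2 = 388.1 N·m clockwise.
Block: 47 × 9.8 = 460.6 N down at 3 m → arm 1.4 m, τ = 460.6 × 1.4 = 644.8 N·m clockwise.
Hanging mass: 28 × 9.8 = 274.4 N down at 0.5 m → arm 3.9 m, τ = 274.4 × 3.9 = 1070 N·m clockwise.
Net load moment about support A = 2103 N·m clockwise.
Reaction R at support B is upward at 0 m, arm 4.4 m → moment R × 4.4 counterclockwise.
Setting net torque to zero: R × 4.4 = 2103 → R = 478 N.

R_B ≈ 478 N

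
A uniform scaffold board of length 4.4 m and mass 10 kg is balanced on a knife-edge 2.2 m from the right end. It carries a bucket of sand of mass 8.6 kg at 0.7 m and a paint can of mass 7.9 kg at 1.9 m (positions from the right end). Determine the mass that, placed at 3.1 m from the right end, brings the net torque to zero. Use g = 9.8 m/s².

About the knife-edge (at 2.2 m from the right end):
Beam weight: acts at the knife-edge, moment arm 0 → no torque.
Bucket of sand: 8.6 × 9.8 = 84.28 N down at 0.7 m → arm 1.5 m, τ = 84.28 × 1.5 = 126.4 N·m clockwise.
Paint can: 7.9 × 9.8 = 77.42 N down at 1.9 m → arm 0.3 m, τ = 77.42 × 0.3 = 23.23 N·m clockwise.
Net moment of known loads = 149.6 N·m clockwise.
An unknown mass m at 3.1 m has arm 0.9 m; its moment is m·g·0.9 counterclockwise.
Setting net torque to zero: m × 9.8 × 0.9 = 149.6 → m = 149.6 / (9.8 × 0.9) = 17 kg.

m ≈ 17 kg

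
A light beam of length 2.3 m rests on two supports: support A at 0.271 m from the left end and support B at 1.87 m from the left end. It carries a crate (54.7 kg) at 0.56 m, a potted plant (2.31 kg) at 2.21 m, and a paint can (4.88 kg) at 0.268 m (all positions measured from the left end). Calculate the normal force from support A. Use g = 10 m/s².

R_A ≈ 492 N

Sum moments about support B (its reaction then has zero moment arm).
Crate: 54.7 × 10 = 547 N down at 0.56 m → arm 1.31 m, τ = 547 × 1.31 = 716.6 N·m counterclockwise.
Potted plant: 2.31 × 10 = 23.1 N down at 2.21 m → arm 0.34 m, τ = 23.1 × 0.34 = 7.854 N·m clockwise.
Paint can: 4.88 × 10 = 48.8 N down at 0.268 m → arm 1.602 m, τ = 48.8 × 1.602 = 78.18 N·m counterclockwise.
Net load moment about support B = 786.9 N·m counterclockwise.
Reaction R at support A is upward at 0.271 m, arm 1.599 m → moment R × 1.599 clockwise.
Στ = 0 ⇒ R × 1.599 = 786.9 ⇒ R = 492 N.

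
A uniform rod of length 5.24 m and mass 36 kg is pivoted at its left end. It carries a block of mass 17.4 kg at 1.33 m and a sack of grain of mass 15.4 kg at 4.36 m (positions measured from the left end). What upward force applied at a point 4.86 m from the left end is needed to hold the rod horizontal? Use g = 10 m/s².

F ≈ 380 N

About the left end:
Beam weight: 36 × 10 = 360 N down at 2.62 m → arm 2.62 m, τ = 360 × 2.62 = 943.2 N·m clockwise.
Block: 17.4 × 10 = 174 N down at 1.33 m → arm 1.33 m, τ = 174 × 1.33 = 231.4 N·m clockwise.
Sack of grain: 15.4 × 10 = 154 N down at 4.36 m → arm 4.36 m, τ = 154 × 4.36 = 671.4 N·m clockwise.
Net moment of the loads = 1846 N·m clockwise.
The upward force F acts at a point 4.86 m from the left end, arm 4.86 m, giving F × 4.86 counterclockwise.
Στ = 0 ⇒ F × 4.86 = 1846 ⇒ F = 1846 / 4.86 = 380 N.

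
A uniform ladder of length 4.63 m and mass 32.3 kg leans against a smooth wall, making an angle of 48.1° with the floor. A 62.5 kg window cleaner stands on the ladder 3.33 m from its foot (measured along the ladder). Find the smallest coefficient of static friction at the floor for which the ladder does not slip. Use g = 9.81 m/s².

μ_min ≈ 0.578

About the foot of the ladder:
Ladder weight 32.3×9.81 = 316.9 N acts at 2.315 m along the ladder; its horizontal arm is 2.315·cos48.1° = 1.546 m → τ = 489.9 N·m clockwise.
Window cleaner: 62.5×9.81 = 613.1 N at 3.33 m → arm 2.224 m → τ = 1364 N·m clockwise.
Wall normal N acts horizontally at the top; its moment arm is the height L sinθ = 4.63·sin48.1° = 3.446 m, counterclockwise.
Balancing moments: N × 3.446 = 1854, giving N = 538 N.
ΣFx = 0 ⇒ f = N_wall = 538 N. ΣFy = 0 ⇒ N_floor = 930 N.
μ_min = f / N_floor = 538 / 930 = 0.578.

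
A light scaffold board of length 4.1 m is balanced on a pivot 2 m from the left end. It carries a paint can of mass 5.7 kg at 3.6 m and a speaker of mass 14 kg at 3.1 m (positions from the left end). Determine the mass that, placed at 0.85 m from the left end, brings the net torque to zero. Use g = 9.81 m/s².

m ≈ 21.3 kg

Taking torques about the pivot (at 2 m from the left end):
Paint can: 5.7 × 9.81 = 55.92 N down at 3.6 m → arm 1.6 m, τ = 55.92 × 1.6 = 89.47 N·m clockwise.
Speaker: 14 × 9.81 = 137.3 N down at 3.1 m → arm 1.1 m, τ = 137.3 × 1.1 = 151 N·m clockwise.
Net moment of known loads = 240.5 N·m clockwise.
An unknown mass m at 0.85 m has arm 1.15 m; its moment is m·g·1.15 counterclockwise.
For rotational equilibrium, m × 9.81 × 1.15 = 240.5, so m = 240.5 / (9.81 × 1.15) = 21.3 kg.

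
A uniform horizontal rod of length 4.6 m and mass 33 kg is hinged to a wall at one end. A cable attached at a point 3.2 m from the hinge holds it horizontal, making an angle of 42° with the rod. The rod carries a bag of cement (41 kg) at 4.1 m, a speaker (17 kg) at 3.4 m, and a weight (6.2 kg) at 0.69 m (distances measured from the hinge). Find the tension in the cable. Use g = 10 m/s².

Take moments about the hinge.
Beam weight: 33 × 10 = 330 N down at 2.3 m → arm 2.3 m, τ = 330 × 2.3 = 759 N·m clockwise.
Bag of cement: 41 × 10 = 410 N down at 4.1 m → arm 4.1 m, τ = 410 × 4.1 = 1681 N·m clockwise.
Speaker: 17 × 10 = 170 N down at 3.4 m → arm 3.4 m, τ = 170 × 3.4 = 578 N·m clockwise.
Weight: 6.2 × 10 = 62 N down at 0.69 m → arm 0.69 m, τ = 62 × 0.69 = 42.78 N·m clockwise.
Total clockwise load moment = 3061 N·m.
The cable tension T acts at 3.2 m; only its component perpendicular to the rod, T sinθ, produces torque. sin 42° = 0.6691.
Setting net torque to zero: T × 3.2 × 0.6691 = 3061 → T = 3061 / 2.141 = 1430 N.

T ≈ 1430 N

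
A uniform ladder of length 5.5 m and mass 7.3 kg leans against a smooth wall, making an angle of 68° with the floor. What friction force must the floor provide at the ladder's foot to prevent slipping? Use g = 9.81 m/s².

Choose the foot of the ladder as the axis so the floor normal and friction both act there and drop out.
Ladder weight 7.3×9.81 = 71.61 N acts at 2.75 m along the ladder; its horizontal arm is 2.75·cos68° = 1.03 m → τ = 73.76 N·m clockwise.
Wall normal N acts horizontally at the top; its moment arm is the height L sinθ = 5.5·sin68° = 5.1 m, counterclockwise.
Στ = 0 ⇒ N × 5.1 = 73.76 ⇒ N = 14.5 N.
ΣFx = 0: friction at the foot balances the wall's push, so f = N_wall = 14.5 N.

f ≈ 14.5 N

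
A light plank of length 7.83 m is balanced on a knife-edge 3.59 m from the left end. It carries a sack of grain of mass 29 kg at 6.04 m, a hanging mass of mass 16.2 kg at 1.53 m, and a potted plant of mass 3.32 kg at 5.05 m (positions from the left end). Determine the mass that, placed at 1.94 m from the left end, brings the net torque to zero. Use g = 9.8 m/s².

About the knife-edge (at 3.59 m from the left end):
Sack of grain: 29 × 9.8 = 284.2 N down at 6.04 m → arm 2.45 m, τ = 284.2 × 2.45 = 696.3 N·m clockwise.
Hanging mass: 16.2 × 9.8 = 158.8 N down at 1.53 m → arm 2.06 m, τ = 158.8 × 2.06 = 327.1 N·m counterclockwise.
Potted plant: 3.32 × 9.8 = 32.54 N down at 5.05 m → arm 1.46 m, τ = 32.54 × 1.46 = 47.51 N·m clockwise.
Net moment of known loads = 416.7 N·m clockwise.
An unknown mass m at 1.94 m has arm 1.65 m; its moment is m·g·1.65 counterclockwise.
Στ = 0 ⇒ m × 9.8 × 1.65 = 416.7 ⇒ m = 416.7 / (9.8 × 1.65) = 25.8 kg.

m ≈ 25.8 kg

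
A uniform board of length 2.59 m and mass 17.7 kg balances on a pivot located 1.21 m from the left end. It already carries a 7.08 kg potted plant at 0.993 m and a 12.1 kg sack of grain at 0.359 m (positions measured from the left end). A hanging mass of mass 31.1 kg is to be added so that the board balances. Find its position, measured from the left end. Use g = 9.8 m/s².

About the pivot (at 1.21 m from the left end):
Beam weight: 17.7 × 9.8 = 173.5 N down at 1.295 m → arm 0.085 m, τ = 173.5 × 0.085 = 14.75 N·m clockwise.
Potted plant: 7.08 × 9.8 = 69.38 N down at 0.993 m → arm 0.217 m, τ = 69.38 × 0.217 = 15.06 N·m counterclockwise.
Sack of grain: 12.1 × 9.8 = 118.6 N down at 0.359 m → arm 0.851 m, τ = 118.6 × 0.851 = 100.9 N·m counterclockwise.
Net moment of existing loads = 101.2 N·m counterclockwise.
The hanging mass weighs 31.1 × 9.8 = 304.8 N and must supply an equal clockwise moment, so its lever arm about the pivot is 101.2 / 304.8 = 0.332 m.
That puts it at 1.21 + 0.332 = 1.54 m from the left end.

x ≈ 1.54 m from the left end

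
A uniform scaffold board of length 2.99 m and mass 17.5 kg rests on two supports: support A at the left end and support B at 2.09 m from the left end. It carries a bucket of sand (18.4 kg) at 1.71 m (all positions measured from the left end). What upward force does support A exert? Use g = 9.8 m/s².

Take moments about support B.
Beam weight: 17.5 × 9.8 = 171.5 N down at 1.495 m → arm 0.595 m, τ = 171.5 × 0.595 = 102 N·m counterclockwise.
Bucket of sand: 18.4 × 9.8 = 180.3 N down at 1.71 m → arm 0.38 m, τ = 180.3 × 0.38 = 68.51 N·m counterclockwise.
Net load moment about support B = 170.5 N·m counterclockwise.
Reaction R at support A is upward at 0 m, arm 2.09 m → moment R × 2.09 clockwise.
For rotational equilibrium, R × 2.09 = 170.5, so R = 81.6 N.

R_A ≈ 81.6 N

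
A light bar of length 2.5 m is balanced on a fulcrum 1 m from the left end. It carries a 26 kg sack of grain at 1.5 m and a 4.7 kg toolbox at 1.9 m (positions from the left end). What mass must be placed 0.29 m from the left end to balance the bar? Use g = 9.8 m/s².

Take moments about the fulcrum (at 1 m from the left end).
Sack of grain: 26 × 9.8 = 254.8 N down at 1.5 m → arm 0.5 m, τ = 254.8 × 0.5 = 127.4 N·m clockwise.
Toolbox: 4.7 × 9.8 = 46.06 N down at 1.9 m → arm 0.9 m, τ = 46.06 × 0.9 = 41.45 N·m clockwise.
Net moment of known loads = 168.9 N·m clockwise.
An unknown mass m at 0.29 m has arm 0.71 m; its moment is m·g·0.71 counterclockwise.
Setting net torque to zero: m × 9.8 × 0.71 = 168.9 → m = 168.9 / (9.8 × 0.71) = 24.3 kg.

m ≈ 24.3 kg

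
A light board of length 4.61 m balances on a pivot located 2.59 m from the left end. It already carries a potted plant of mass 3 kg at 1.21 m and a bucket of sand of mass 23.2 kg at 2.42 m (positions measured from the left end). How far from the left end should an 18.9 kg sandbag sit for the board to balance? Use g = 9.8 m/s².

x ≈ 3.02 m from the left end

Taking torques about the pivot (at 2.59 m from the left end):
Potted plant: 3 × 9.8 = 29.4 N down at 1.21 m → arm 1.38 m, τ = 29.4 × 1.38 = 40.57 N·m counterclockwise.
Bucket of sand: 23.2 × 9.8 = 227.4 N down at 2.42 m → arm 0.17 m, τ = 227.4 × 0.17 = 38.66 N·m counterclockwise.
Net moment of existing loads = 79.23 N·m counterclockwise.
The sandbag weighs 18.9 × 9.8 = 185.2 N and must supply an equal clockwise moment, so its lever arm about the pivot is 79.23 / 185.2 = 0.428 m.
That puts it at 2.59 + 0.428 = 3.02 m from the left end.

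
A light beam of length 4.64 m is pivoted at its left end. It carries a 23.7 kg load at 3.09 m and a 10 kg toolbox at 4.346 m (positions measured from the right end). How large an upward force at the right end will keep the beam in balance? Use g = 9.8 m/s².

Take moments about the left end.
Load: 23.7 × 9.8 = 232.3 N down at 3.09 m → arm 1.55 m, τ = 232.3 × 1.55 = 360.1 N·m clockwise.
Toolbox: 10 × 9.8 = 98 N down at 4.346 m → arm 0.294 m, τ = 98 × 0.294 = 28.81 N·m clockwise.
Net moment of the loads = 388.9 N·m clockwise.
The upward force F acts at the right end, arm 4.64 m, giving F × 4.64 counterclockwise.
For rotational equilibrium, F × 4.64 = 388.9, so F = 388.9 / 4.64 = 83.8 N.

F ≈ 83.8 N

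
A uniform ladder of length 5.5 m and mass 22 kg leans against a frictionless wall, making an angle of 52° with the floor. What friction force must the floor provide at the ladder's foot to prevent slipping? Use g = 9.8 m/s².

About the foot of the ladder:
Ladder weight 22×9.8 = 215.6 N acts at 2.75 m along the ladder; its horizontal arm is 2.75·cos52° = 1.693 m → τ = 365 N·m clockwise.
Wall normal N acts horizontally at the top; its moment arm is the height L sinθ = 5.5·sin52° = 4.334 m, counterclockwise.
Setting net torque to zero: N × 4.334 = 365 → N = 84.2 N.
ΣFx = 0: friction at the foot balances the wall's push, so f = N_wall = 84.2 N.

f ≈ 84.2 N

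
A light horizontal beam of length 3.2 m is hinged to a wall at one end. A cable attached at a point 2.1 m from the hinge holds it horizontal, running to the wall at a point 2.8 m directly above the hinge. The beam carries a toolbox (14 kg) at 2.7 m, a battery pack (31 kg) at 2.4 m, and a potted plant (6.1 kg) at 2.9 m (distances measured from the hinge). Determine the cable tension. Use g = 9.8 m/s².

Sum moments about the hinge (the unknown hinge reaction has zero arm there).
Toolbox: 14 × 9.8 = 137.2 N down at 2.7 m → arm 2.7 m, τ = 137.2 × 2.7 = 370.4 N·m clockwise.
Battery pack: 31 × 9.8 = 303.8 N down at 2.4 m → arm 2.4 m, τ = 303.8 × 2.4 = 729.1 N·m clockwise.
Potted plant: 6.1 × 9.8 = 59.78 N down at 2.9 m → arm 2.9 m, τ = 59.78 × 2.9 = 173.4 N·m clockwise.
Total clockwise load moment = 1273 N·m.
The cable tension T acts at 2.1 m; only its component perpendicular to the beam, T sinθ, produces torque. sinθ = h/√(h²+d²) = 2.8/√(2.8²+2.1²) = 0.8.
Setting net torque to zero: T × 2.1 × 0.8 = 1273 → T = 1273 / 1.68 = 758 N.

T ≈ 758 N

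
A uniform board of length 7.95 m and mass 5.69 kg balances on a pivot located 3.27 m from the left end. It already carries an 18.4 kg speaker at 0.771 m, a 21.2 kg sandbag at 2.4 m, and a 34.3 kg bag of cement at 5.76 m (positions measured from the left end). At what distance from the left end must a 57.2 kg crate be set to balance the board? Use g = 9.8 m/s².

Choose the pivot (at 3.27 m from the left end) as the axis so the support reaction has zero arm there.
Beam weight: 5.69 × 9.8 = 55.76 N down at 3.975 m → arm 0.705 m, τ = 55.76 × 0.705 = 39.31 N·m clockwise.
Speaker: 18.4 × 9.8 = 180.3 N down at 0.771 m → arm 2.499 m, τ = 180.3 × 2.499 = 450.6 N·m counterclockwise.
Sandbag: 21.2 × 9.8 = 207.8 N down at 2.4 m → arm 0.87 m, τ = 207.8 × 0.87 = 180.8 N·m counterclockwise.
Bag of cement: 34.3 × 9.8 = 336.1 N down at 5.76 m → arm 2.49 m, τ = 336.1 × 2.49 = 836.9 N·m clockwise.
Net moment of existing loads = 244.8 N·m clockwise.
The crate weighs 57.2 × 9.8 = 560.6 N and must supply an equal counterclockwise moment, so its lever arm about the pivot is 244.8 / 560.6 = 0.437 m.
That puts it at 3.27 − 0.437 = 2.83 m from the left end.

x ≈ 2.83 m from the left end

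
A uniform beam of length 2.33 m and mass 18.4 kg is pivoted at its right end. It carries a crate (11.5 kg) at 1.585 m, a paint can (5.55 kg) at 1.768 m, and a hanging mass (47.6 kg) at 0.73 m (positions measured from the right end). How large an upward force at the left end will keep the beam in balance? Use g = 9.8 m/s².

About the right end:
Beam weight: 18.4 × 9.8 = 180.3 N down at 1.165 m → arm 1.165 m, τ = 180.3 × 1.165 = 210 N·m counterclockwise.
Crate: 11.5 × 9.8 = 112.7 N down at 1.585 m → arm 1.585 m, τ = 112.7 × 1.585 = 178.6 N·m counterclockwise.
Paint can: 5.55 × 9.8 = 54.39 N down at 1.768 m → arm 1.768 m, τ = 54.39 × 1.768 = 96.16 N·m counterclockwise.
Hanging mass: 47.6 × 9.8 = 466.5 N down at 0.73 m → arm 0.73 m, τ = 466.5 × 0.73 = 340.5 N·m counterclockwise.
Net moment of the loads = 825.3 N·m counterclockwise.
The upward force F acts at the left end, arm 2.33 m, giving F × 2.33 clockwise.
Setting net torque to zero: F × 2.33 = 825.3 → F = 825.3 / 2.33 = 354 N.

F ≈ 354 N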